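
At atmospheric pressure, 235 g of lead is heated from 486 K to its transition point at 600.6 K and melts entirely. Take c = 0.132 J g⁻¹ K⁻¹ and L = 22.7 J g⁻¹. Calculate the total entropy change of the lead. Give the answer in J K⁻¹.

ΔS = 15.4 J/K

Warming step: ΔS₁ = m c ln(T_tr/T_i) = 235 × 0.132 × ln(600.6/486) = 6.568 J/K.
Phase change: ΔS₂ = +mL/T_tr = 235 × 22.7 / 600.6 = 8.882 J/K.
ΔS_total = (6.568) + (8.882) = 15.4 J/K.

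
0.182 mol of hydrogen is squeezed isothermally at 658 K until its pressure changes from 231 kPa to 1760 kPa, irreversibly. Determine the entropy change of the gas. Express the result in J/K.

ΔS_gas = -3.07 J/K

Entropy is a state function, so ΔS_gas depends only on the end states.
For an isothermal ideal gas ΔS_gas = nR ln(P₁/P₂) = 0.182 × 8.314 × ln(231/1760) = -3.07 J/K.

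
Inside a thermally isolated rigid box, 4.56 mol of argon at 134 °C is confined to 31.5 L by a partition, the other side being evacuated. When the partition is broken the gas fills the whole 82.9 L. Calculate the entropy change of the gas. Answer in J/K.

No heat is exchanged and no work is done, so the ideal-gas temperature stays constant.
Entropy is a state function; using a reversible isothermal path, ΔS_gas = nR ln(V₂/V₁) = 4.56 × 8.314 × ln(82.9/31.5) = 36.7 J/K.

ΔS_gas = 36.7 J/K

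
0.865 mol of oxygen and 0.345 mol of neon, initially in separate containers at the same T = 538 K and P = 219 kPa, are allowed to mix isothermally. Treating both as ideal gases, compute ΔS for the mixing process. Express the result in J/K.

ΔS_mix = 6.01 J/K

Mole fractions: x_A = 0.865/1.21 = 0.715, x_B = 0.285.
ΔS_mix = −R(n_A ln x_A + n_B ln x_B) = −8.314 × (0.865 ln 0.715 + 0.345 ln 0.285) = 6.01 J/K.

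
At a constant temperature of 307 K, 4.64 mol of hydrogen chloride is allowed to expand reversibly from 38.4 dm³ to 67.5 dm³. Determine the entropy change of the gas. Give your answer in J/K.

ΔS_gas = 21.8 J/K

For an isothermal ideal gas ΔS_gas = nR ln(V₂/V₁) = 4.64 × 8.314 × ln(67.5/38.4) = 21.8 J/K.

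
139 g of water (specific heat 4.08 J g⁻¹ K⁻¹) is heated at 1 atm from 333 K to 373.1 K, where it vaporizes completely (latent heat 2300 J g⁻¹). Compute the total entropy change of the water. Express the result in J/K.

ΔS = 921 J/K

Warming step: ΔS₁ = m c ln(T_tr/T_i) = 139 × 4.08 × ln(373.1/333) = 64.48 J/K.
Phase change: ΔS₂ = +mL/T_tr = 139 × 2300 / 373.1 = 856.9 J/K.
ΔS_total = (64.48) + (856.9) = 921 J/K.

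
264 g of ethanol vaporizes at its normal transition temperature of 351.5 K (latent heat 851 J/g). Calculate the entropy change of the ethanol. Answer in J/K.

ΔS = 639 J/K

Heat absorbed by the substance: Q = mL = 264 × 851 = 224664 J.
At constant T, ΔS = Q_rev/T = 224664 / 351.5 = 639 J/K.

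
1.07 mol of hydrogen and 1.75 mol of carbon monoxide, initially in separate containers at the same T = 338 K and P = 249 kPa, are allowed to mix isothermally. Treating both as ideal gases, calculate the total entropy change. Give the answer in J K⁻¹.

Mole fractions: x_A = 1.07/2.82 = 0.379, x_B = 0.621.
ΔS_mix = −R(n_A ln x_A + n_B ln x_B) = −8.314 × (1.07 ln 0.379 + 1.75 ln 0.621) = 15.6 J/K.

ΔS_mix = 15.6 J/K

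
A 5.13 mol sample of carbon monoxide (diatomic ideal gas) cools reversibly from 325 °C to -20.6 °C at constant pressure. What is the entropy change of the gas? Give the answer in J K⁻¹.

ΔS = -129 J/K

In kelvin: T₁ = 598.15 K, T₂ = 252.55 K. At constant pressure, ΔS = nC_p ln(T₂/T₁) with C_p = 7R/2 = 29.1 J mol⁻¹ K⁻¹.
ΔS = 5.13 × 29.1 × ln(252.55/598.15) = -129 J/K.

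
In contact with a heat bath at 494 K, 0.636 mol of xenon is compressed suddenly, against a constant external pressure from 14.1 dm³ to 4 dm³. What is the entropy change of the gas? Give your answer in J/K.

ΔS_gas = -6.66 J/K

Entropy is a state function, so ΔS_gas depends only on the end states.
For an isothermal ideal gas ΔS_gas = nR ln(V₂/V₁) = 0.636 × 8.314 × ln(4/14.1) = -6.66 J/K.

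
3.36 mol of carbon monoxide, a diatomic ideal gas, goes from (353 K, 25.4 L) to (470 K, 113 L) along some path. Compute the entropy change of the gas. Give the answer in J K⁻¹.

ΔS = 61.7 J/K

Entropy is a state function: ΔS = nC_V ln(T₂/T₁) + nR ln(V₂/V₁), with C_V = 5R/2 = 20.79 J mol⁻¹ K⁻¹ for a diatomic ideal gas.
ΔS = 3.36 × [20.79 × ln(470/353) + 8.314 × ln(113/25.4)] = 61.7 J/K.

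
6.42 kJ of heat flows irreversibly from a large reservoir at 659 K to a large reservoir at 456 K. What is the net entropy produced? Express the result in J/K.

ΔS_hot = −Q/T_H = −6420/659 = -9.742 J/K and ΔS_cold = +Q/T_C = 6420/456 = 14.08 J/K.
ΔS_total = -9.742 + 14.08 = 4.34 J/K, positive as the second law requires.

ΔS_total = 4.34 J/K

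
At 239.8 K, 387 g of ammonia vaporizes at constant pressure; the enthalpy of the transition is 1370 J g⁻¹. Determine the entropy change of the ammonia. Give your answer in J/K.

ΔS = 2210 J/K

Heat absorbed by the substance: Q = mL = 387 × 1370 = 530190 J.
At constant T, ΔS = Q_rev/T = 530190 / 239.8 = 2210 J/K.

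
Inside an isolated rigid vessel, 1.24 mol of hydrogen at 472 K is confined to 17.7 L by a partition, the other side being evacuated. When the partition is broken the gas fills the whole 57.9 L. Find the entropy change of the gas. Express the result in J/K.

For an ideal gas in free expansion Q = 0 and W = 0, so T is unchanged.
Entropy is a state function; using a reversible isothermal path, ΔS_gas = nR ln(V₂/V₁) = 1.24 × 8.314 × ln(57.9/17.7) = 12.2 J/K.

ΔS_gas = 12.2 J/K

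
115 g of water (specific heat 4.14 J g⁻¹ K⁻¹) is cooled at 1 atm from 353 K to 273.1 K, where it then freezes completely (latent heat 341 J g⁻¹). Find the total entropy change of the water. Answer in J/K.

ΔS = -266 J/K

Cooling step: ΔS₁ = m c ln(T_tr/T_i) = 115 × 4.14 × ln(273.1/353) = -122.2 J/K.
Phase change: ΔS₂ = −mL/T_tr = −115 × 341 / 273.1 = -143.6 J/K.
ΔS_total = (-122.2) + (-143.6) = -266 J/K.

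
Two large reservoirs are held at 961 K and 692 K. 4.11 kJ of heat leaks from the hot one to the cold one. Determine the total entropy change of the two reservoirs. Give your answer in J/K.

ΔS_hot = −Q/T_H = −4110/961 = -4.277 J/K and ΔS_cold = +Q/T_C = 4110/692 = 5.939 J/K.
ΔS_total = -4.277 + 5.939 = 1.66 J/K, positive as the second law requires.

ΔS_total = 1.66 J/K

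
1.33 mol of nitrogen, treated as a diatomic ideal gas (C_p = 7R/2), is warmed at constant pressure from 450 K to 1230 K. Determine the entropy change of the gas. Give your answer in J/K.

ΔS = 38.9 J/K

At constant pressure, ΔS = nC_p ln(T₂/T₁) with C_p = 7R/2 = 29.1 J mol⁻¹ K⁻¹.
ΔS = 1.33 × 29.1 × ln(1230/450) = 38.9 J/K.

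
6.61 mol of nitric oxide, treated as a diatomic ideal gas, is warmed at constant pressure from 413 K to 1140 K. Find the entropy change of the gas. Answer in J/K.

ΔS = 195 J/K

At constant pressure, ΔS = nC_p ln(T₂/T₁) with C_p = 7R/2 = 29.1 J mol⁻¹ K⁻¹.
ΔS = 6.61 × 29.1 × ln(1140/413) = 195 J/K.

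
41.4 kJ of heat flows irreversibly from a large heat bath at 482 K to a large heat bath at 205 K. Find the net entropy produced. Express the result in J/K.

ΔS_hot = −Q/T_H = −41400/482 = -85.89 J/K and ΔS_cold = +Q/T_C = 41400/205 = 202 J/K.
ΔS_total = -85.89 + 202 = 116 J/K, positive as the second law requires.

ΔS_total = 116 J/K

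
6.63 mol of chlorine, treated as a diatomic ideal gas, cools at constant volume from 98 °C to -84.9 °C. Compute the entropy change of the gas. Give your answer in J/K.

In kelvin: T₁ = 371.15 K, T₂ = 188.25 K. At constant volume, ΔS = nC_V ln(T₂/T₁) with C_V = 5R/2 = 20.79 J mol⁻¹ K⁻¹.
ΔS = 6.63 × 20.79 × ln(188.25/371.15) = -93.5 J/K.

ΔS = -93.5 J/K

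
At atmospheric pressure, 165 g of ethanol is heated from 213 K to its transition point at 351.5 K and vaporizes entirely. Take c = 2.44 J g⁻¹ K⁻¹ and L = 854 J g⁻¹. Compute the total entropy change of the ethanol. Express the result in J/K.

Warming step: ΔS₁ = m c ln(T_tr/T_i) = 165 × 2.44 × ln(351.5/213) = 201.7 J/K.
Phase change: ΔS₂ = +mL/T_tr = 165 × 854 / 351.5 = 400.9 J/K.
ΔS_total = (201.7) + (400.9) = 603 J/K.

ΔS = 603 J/K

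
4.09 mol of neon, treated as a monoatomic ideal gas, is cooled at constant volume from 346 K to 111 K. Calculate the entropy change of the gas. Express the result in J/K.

At constant volume, ΔS = nC_V ln(T₂/T₁) with C_V = 3R/2 = 12.47 J mol⁻¹ K⁻¹.
ΔS = 4.09 × 12.47 × ln(111/346) = -58 J/K.

ΔS = -58 J/K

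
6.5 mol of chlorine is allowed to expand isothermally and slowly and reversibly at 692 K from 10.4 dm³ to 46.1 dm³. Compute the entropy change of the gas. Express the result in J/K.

For an isothermal ideal gas ΔS_gas = nR ln(V₂/V₁) = 6.5 × 8.314 × ln(46.1/10.4) = 80.5 J/K.

ΔS_gas = 80.5 J/K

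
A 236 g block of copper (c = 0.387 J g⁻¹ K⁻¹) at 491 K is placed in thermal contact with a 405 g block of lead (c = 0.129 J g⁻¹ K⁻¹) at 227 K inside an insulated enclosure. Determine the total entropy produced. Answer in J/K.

ΔS_total = 9.05 J/K

Energy balance: T_f = (m₁c₁T₁ + m₂c₂T₂)/(m₁c₁ + m₂c₂) = 394.94 K.
ΔS₁ = m₁c₁ ln(T_f/T₁) = 91.332 × ln(394.94/491) = -19.88 J/K.
ΔS₂ = m₂c₂ ln(T_f/T₂) = 52.245 × ln(394.94/227) = 28.93 J/K.
ΔS_total = -19.88 + 28.93 = 9.05 J/K.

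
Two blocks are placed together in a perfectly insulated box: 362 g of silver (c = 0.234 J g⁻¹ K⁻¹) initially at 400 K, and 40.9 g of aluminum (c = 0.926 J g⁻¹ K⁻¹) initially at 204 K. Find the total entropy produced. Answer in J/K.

ΔS_total = 5.38 J/K

Energy balance: T_f = (m₁c₁T₁ + m₂c₂T₂)/(m₁c₁ + m₂c₂) = 339.44 K.
ΔS₁ = m₁c₁ ln(T_f/T₁) = 84.708 × ln(339.44/400) = -13.906 J/K.
ΔS₂ = m₂c₂ ln(T_f/T₂) = 37.8734 × ln(339.44/204) = 19.285 J/K.
ΔS_total = -13.906 + 19.285 = 5.38 J/K.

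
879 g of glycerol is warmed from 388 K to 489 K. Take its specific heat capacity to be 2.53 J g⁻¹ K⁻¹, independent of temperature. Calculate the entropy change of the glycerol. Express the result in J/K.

ΔS = ∫dQ_rev/T = m c ln(T₂/T₁) = 879 × 2.53 × ln(489/388) = 515 J/K.

ΔS = 515 J/K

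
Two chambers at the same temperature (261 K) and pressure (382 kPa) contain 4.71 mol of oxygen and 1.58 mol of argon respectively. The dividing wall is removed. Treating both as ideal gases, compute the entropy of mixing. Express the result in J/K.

ΔS_mix = 29.5 J/K

Mole fractions: x_A = 4.71/6.29 = 0.749, x_B = 0.251.
ΔS_mix = −R(n_A ln x_A + n_B ln x_B) = −8.314 × (4.71 ln 0.749 + 1.58 ln 0.251) = 29.5 J/K.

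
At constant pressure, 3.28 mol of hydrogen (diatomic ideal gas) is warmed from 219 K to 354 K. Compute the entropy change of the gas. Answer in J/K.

At constant pressure, ΔS = nC_p ln(T₂/T₁) with C_p = 7R/2 = 29.1 J mol⁻¹ K⁻¹.
ΔS = 3.28 × 29.1 × ln(354/219) = 45.8 J/K.

ΔS = 45.8 J/K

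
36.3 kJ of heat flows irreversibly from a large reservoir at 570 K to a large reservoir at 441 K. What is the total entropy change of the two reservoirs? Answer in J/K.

ΔS_total = 18.6 J/K

ΔS_hot = −Q/T_H = −36300/570 = -63.68 J/K and ΔS_cold = +Q/T_C = 36300/441 = 82.31 J/K.
ΔS_total = -63.68 + 82.31 = 18.6 J/K, positive as the second law requires.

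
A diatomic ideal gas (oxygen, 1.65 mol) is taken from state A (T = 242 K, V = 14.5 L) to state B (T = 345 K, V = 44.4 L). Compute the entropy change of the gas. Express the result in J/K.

ΔS = 27.5 J/K

Entropy is a state function: ΔS = nC_V ln(T₂/T₁) + nR ln(V₂/V₁), with C_V = 5R/2 = 20.79 J mol⁻¹ K⁻¹ for a diatomic ideal gas.
ΔS = 1.65 × [20.79 × ln(345/242) + 8.314 × ln(44.4/14.5)] = 27.5 J/K.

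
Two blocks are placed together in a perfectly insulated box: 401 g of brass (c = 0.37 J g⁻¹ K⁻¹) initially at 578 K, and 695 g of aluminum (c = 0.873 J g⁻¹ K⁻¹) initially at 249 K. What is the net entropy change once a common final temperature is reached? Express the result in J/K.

Energy balance: T_f = (m₁c₁T₁ + m₂c₂T₂)/(m₁c₁ + m₂c₂) = 313.64 K.
ΔS₁ = m₁c₁ ln(T_f/T₁) = 148.37 × ln(313.64/578) = -90.7 J/K.
ΔS₂ = m₂c₂ ln(T_f/T₂) = 606.735 × ln(313.64/249) = 140 J/K.
ΔS_total = -90.7 + 140 = 49.3 J/K.

ΔS_total = 49.3 J/K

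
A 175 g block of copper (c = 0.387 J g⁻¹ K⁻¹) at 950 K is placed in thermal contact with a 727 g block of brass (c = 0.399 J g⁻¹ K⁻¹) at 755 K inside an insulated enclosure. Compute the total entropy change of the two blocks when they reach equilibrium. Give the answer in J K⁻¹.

ΔS_total = 1.52 J/K

Energy balance: T_f = (m₁c₁T₁ + m₂c₂T₂)/(m₁c₁ + m₂c₂) = 791.91 K.
ΔS₁ = m₁c₁ ln(T_f/T₁) = 67.725 × ln(791.91/950) = -12.33 J/K.
ΔS₂ = m₂c₂ ln(T_f/T₂) = 290.073 × ln(791.91/755) = 13.85 J/K.
ΔS_total = -12.33 + 13.85 = 1.52 J/K.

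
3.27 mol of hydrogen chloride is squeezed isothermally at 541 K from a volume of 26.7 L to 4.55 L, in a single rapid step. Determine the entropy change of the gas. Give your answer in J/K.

Entropy is a state function, so ΔS_gas depends only on the end states.
For an isothermal ideal gas ΔS_gas = nR ln(V₂/V₁) = 3.27 × 8.314 × ln(4.55/26.7) = -48.1 J/K.

ΔS_gas = -48.1 J/K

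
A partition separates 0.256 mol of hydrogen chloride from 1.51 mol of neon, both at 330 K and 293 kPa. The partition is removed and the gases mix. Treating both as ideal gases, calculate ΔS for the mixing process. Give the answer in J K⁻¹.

Mole fractions: x_A = 0.256/1.77 = 0.145, x_B = 0.855.
ΔS_mix = −R(n_A ln x_A + n_B ln x_B) = −8.314 × (0.256 ln 0.145 + 1.51 ln 0.855) = 6.08 J/K.

ΔS_mix = 6.08 J/K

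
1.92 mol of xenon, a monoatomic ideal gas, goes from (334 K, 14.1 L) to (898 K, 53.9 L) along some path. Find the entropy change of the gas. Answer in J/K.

ΔS = 45.1 J/K

Entropy is a state function: ΔS = nC_V ln(T₂/T₁) + nR ln(V₂/V₁), with C_V = 3R/2 = 12.47 J mol⁻¹ K⁻¹ for a monoatomic ideal gas.
ΔS = 1.92 × [12.47 × ln(898/334) + 8.314 × ln(53.9/14.1)] = 45.1 J/K.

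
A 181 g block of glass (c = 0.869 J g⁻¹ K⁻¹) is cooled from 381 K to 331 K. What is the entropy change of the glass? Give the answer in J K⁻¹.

ΔS = ∫dQ_rev/T = m c ln(T₂/T₁) = 181 × 0.869 × ln(331/381) = -22.1 J/K.

ΔS = -22.1 J/K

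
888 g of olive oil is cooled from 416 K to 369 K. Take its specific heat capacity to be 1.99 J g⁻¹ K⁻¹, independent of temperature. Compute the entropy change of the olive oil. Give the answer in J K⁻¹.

ΔS = -212 J/K

ΔS = ∫dQ_rev/T = m c ln(T₂/T₁) = 888 × 1.99 × ln(369/416) = -212 J/K.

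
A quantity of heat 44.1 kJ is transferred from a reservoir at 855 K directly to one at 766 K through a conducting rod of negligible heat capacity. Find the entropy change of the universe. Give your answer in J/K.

ΔS_hot = −Q/T_H = −44100/855 = -51.58 J/K and ΔS_cold = +Q/T_C = 44100/766 = 57.57 J/K.
ΔS_total = -51.58 + 57.57 = 5.99 J/K, positive as the second law requires.

ΔS_total = 5.99 J/K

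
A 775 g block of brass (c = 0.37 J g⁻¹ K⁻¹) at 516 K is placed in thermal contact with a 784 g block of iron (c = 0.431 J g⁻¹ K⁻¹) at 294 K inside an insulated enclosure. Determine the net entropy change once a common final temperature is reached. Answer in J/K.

ΔS_total = 24.6 J/K

Energy balance: T_f = (m₁c₁T₁ + m₂c₂T₂)/(m₁c₁ + m₂c₂) = 395.91 K.
ΔS₁ = m₁c₁ ln(T_f/T₁) = 286.75 × ln(395.91/516) = -75.97 J/K.
ΔS₂ = m₂c₂ ln(T_f/T₂) = 337.904 × ln(395.91/294) = 100.6 J/K.
ΔS_total = -75.97 + 100.6 = 24.6 J/K.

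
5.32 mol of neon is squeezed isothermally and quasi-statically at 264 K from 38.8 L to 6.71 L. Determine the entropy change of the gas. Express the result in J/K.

For an isothermal ideal gas ΔS_gas = nR ln(V₂/V₁) = 5.32 × 8.314 × ln(6.71/38.8) = -77.6 J/K.

ΔS_gas = -77.6 J/K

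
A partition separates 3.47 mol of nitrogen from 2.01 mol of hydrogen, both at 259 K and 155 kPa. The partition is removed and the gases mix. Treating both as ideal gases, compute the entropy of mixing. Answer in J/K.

Mole fractions: x_A = 3.47/5.48 = 0.633, x_B = 0.367.
ΔS_mix = −R(n_A ln x_A + n_B ln x_B) = −8.314 × (3.47 ln 0.633 + 2.01 ln 0.367) = 29.9 J/K.

ΔS_mix = 29.9 J/K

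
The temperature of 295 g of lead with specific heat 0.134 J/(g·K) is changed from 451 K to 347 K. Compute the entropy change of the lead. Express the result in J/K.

ΔS = -10.4 J/K

ΔS = ∫dQ_rev/T = m c ln(T₂/T₁) = 295 × 0.134 × ln(347/451) = -10.4 J/K.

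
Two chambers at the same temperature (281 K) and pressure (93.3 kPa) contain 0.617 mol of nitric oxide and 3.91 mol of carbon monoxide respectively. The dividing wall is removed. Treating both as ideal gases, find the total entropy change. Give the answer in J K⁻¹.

Mole fractions: x_A = 0.617/4.53 = 0.136, x_B = 0.864.
ΔS_mix = −R(n_A ln x_A + n_B ln x_B) = −8.314 × (0.617 ln 0.136 + 3.91 ln 0.864) = 15 J/K.

ΔS_mix = 15 J/K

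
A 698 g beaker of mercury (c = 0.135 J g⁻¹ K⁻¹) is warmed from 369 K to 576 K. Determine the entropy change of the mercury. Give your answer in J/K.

ΔS = 42 J/K

ΔS = ∫dQ_rev/T = m c ln(T₂/T₁) = 698 × 0.135 × ln(576/369) = 42 J/K.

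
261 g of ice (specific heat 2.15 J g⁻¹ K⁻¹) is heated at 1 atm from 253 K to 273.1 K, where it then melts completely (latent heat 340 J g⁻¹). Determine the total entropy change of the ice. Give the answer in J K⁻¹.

Warming step: ΔS₁ = m c ln(T_tr/T_i) = 261 × 2.15 × ln(273.1/253) = 42.9 J/K.
Phase change: ΔS₂ = +mL/T_tr = 261 × 340 / 273.1 = 324.9 J/K.
ΔS_total = (42.9) + (324.9) = 368 J/K.

ΔS = 368 J/K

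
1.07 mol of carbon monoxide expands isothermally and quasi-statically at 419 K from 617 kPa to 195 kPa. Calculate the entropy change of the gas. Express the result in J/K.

ΔS_gas = 10.2 J/K

For an isothermal ideal gas ΔS_gas = nR ln(P₁/P₂) = 1.07 × 8.314 × ln(617/195) = 10.2 J/K.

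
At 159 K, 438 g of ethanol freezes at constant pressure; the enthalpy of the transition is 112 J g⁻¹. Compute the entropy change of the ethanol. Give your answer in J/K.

Heat released by the substance: Q = −mL = −438 × 112 = −49056 J.
At constant T, ΔS = Q_rev/T = −49056 / 159 = -309 J/K.

ΔS = -309 J/K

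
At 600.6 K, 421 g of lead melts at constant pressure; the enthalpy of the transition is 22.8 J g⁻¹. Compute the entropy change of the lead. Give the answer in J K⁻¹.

Heat absorbed by the substance: Q = mL = 421 × 22.8 = 9598.8 J.
At constant T, ΔS = Q_rev/T = 9598.8 / 600.6 = 16 J/K.

ΔS = 16 J/K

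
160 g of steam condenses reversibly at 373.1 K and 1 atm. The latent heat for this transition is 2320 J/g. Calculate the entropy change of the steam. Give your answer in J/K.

Heat released by the substance: Q = −mL = −160 × 2320 = −371200 J.
At constant T, ΔS = Q_rev/T = −371200 / 373.1 = -995 J/K.

ΔS = -995 J/K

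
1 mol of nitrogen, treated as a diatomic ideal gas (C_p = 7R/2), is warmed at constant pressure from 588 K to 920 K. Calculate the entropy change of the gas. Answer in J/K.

ΔS = 13 J/K

At constant pressure, ΔS = nC_p ln(T₂/T₁) with C_p = 7R/2 = 29.1 J mol⁻¹ K⁻¹.
ΔS = 1 × 29.1 × ln(920/588) = 13 J/K.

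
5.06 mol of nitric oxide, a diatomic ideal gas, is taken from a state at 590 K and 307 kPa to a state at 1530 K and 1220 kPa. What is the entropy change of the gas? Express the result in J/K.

ΔS = nC_p ln(T₂/T₁) − nR ln(P₂/P₁), with C_p = 7R/2 = 29.1 J mol⁻¹ K⁻¹ for a diatomic ideal gas.
ΔS = 5.06 × [29.1 × ln(1530/590) − 8.314 × ln(1220/307)] = 82.3 J/K.

ΔS = 82.3 J/K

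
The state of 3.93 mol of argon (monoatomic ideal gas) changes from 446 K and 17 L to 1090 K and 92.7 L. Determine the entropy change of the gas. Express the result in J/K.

ΔS = 99.2 J/K

Entropy is a state function: ΔS = nC_V ln(T₂/T₁) + nR ln(V₂/V₁), with C_V = 3R/2 = 12.47 J mol⁻¹ K⁻¹ for a monoatomic ideal gas.
ΔS = 3.93 × [12.47 × ln(1090/446) + 8.314 × ln(92.7/17)] = 99.2 J/K.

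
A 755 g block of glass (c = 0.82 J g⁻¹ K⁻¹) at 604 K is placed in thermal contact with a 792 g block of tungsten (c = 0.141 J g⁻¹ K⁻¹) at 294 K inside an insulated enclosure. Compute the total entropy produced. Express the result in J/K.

ΔS_total = 20.7 J/K

Energy balance: T_f = (m₁c₁T₁ + m₂c₂T₂)/(m₁c₁ + m₂c₂) = 556.63 K.
ΔS₁ = m₁c₁ ln(T_f/T₁) = 619.1 × ln(556.63/604) = -50.57 J/K.
ΔS₂ = m₂c₂ ln(T_f/T₂) = 111.672 × ln(556.63/294) = 71.28 J/K.
ΔS_total = -50.57 + 71.28 = 20.7 J/K.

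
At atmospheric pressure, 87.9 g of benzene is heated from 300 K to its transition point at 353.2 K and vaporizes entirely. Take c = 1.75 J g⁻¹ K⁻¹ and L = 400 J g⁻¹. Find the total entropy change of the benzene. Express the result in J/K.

ΔS = 125 J/K

Warming step: ΔS₁ = m c ln(T_tr/T_i) = 87.9 × 1.75 × ln(353.2/300) = 25.11 J/K.
Phase change: ΔS₂ = +mL/T_tr = 87.9 × 400 / 353.2 = 99.55 J/K.
ΔS_total = (25.11) + (99.55) = 125 J/K.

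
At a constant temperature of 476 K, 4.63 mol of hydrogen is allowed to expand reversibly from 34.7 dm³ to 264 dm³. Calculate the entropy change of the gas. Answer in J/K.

For an isothermal ideal gas ΔS_gas = nR ln(V₂/V₁) = 4.63 × 8.314 × ln(264/34.7) = 78.1 J/K.

ΔS_gas = 78.1 J/K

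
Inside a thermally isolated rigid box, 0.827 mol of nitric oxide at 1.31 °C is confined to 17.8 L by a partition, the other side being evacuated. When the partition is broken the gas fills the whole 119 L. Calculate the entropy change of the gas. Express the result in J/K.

For an ideal gas in free expansion Q = 0 and W = 0, so T is unchanged.
Entropy is a state function; using a reversible isothermal path, ΔS_gas = nR ln(V₂/V₁) = 0.827 × 8.314 × ln(119/17.8) = 13.1 J/K.

ΔS_gas = 13.1 J/K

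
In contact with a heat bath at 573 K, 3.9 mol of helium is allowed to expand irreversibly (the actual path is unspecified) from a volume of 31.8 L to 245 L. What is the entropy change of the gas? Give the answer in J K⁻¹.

ΔS_gas = 66.2 J/K

Entropy is a state function, so ΔS_gas depends only on the end states.
For an isothermal ideal gas ΔS_gas = nR ln(V₂/V₁) = 3.9 × 8.314 × ln(245/31.8) = 66.2 J/K.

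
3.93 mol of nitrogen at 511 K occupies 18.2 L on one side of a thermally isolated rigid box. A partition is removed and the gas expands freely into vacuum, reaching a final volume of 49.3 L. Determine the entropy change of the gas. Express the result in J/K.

ΔS_gas = 32.6 J/K

For an ideal gas in free expansion Q = 0 and W = 0, so T is unchanged.
Entropy is a state function; using a reversible isothermal path, ΔS_gas = nR ln(V₂/V₁) = 3.93 × 8.314 × ln(49.3/18.2) = 32.6 J/K.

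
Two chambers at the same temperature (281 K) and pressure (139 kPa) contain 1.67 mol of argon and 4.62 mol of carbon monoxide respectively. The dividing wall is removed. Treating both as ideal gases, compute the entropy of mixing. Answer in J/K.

ΔS_mix = 30.3 J/K

Mole fractions: x_A = 1.67/6.29 = 0.266, x_B = 0.734.
ΔS_mix = −R(n_A ln x_A + n_B ln x_B) = −8.314 × (1.67 ln 0.266 + 4.62 ln 0.734) = 30.3 J/K.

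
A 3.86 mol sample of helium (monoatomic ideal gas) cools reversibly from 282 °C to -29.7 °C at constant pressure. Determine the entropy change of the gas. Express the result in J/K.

ΔS = -66.1 J/K

In kelvin: T₁ = 555.15 K, T₂ = 243.45 K. At constant pressure, ΔS = nC_p ln(T₂/T₁) with C_p = 5R/2 = 20.79 J mol⁻¹ K⁻¹.
ΔS = 3.86 × 20.79 × ln(243.45/555.15) = -66.1 J/K.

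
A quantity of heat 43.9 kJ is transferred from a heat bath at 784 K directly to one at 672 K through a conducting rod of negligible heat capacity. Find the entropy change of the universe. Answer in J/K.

ΔS_total = 9.33 J/K

ΔS_hot = −Q/T_H = −43900/784 = -55.995 J/K and ΔS_cold = +Q/T_C = 43900/672 = 65.327 J/K.
ΔS_total = -55.995 + 65.327 = 9.33 J/K, positive as the second law requires.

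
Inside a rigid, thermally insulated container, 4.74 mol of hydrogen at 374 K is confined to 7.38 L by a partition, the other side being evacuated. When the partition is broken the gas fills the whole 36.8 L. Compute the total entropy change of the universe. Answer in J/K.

For an ideal gas in free expansion Q = 0 and W = 0, so T is unchanged.
Entropy is a state function; using a reversible isothermal path, ΔS_gas = nR ln(V₂/V₁) = 4.74 × 8.314 × ln(36.8/7.38) = 63.3 J/K.
The insulated surroundings exchange no heat, so ΔS_surr = 0 and ΔS_universe = ΔS_gas.

ΔS_universe = 63.3 J/K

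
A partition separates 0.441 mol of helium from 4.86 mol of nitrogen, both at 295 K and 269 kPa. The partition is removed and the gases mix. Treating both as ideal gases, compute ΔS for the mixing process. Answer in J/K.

ΔS_mix = 12.6 J/K

Mole fractions: x_A = 0.441/5.3 = 0.0832, x_B = 0.917.
ΔS_mix = −R(n_A ln x_A + n_B ln x_B) = −8.314 × (0.441 ln 0.0832 + 4.86 ln 0.917) = 12.6 J/K.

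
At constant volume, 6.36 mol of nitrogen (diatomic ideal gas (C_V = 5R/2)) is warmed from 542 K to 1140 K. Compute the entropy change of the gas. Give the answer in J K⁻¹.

At constant volume, ΔS = nC_V ln(T₂/T₁) with C_V = 5R/2 = 20.79 J mol⁻¹ K⁻¹.
ΔS = 6.36 × 20.79 × ln(1140/542) = 98.3 J/K.

ΔS = 98.3 J/K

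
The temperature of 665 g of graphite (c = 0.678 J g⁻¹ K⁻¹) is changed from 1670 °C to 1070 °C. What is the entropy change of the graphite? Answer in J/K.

In kelvin: T₁ = 1943.15 K, T₂ = 1343.15 K. ΔS = ∫dQ_rev/T = m c ln(T₂/T₁) = 665 × 0.678 × ln(1343.15/1943.15) = -167 J/K.

ΔS = -167 J/K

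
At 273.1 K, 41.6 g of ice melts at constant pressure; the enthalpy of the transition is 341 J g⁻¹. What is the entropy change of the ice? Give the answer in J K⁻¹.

ΔS = 51.9 J/K

Heat absorbed by the substance: Q = mL = 41.6 × 341 = 14185.6 J.
At constant T, ΔS = Q_rev/T = 14185.6 / 273.1 = 51.9 J/K.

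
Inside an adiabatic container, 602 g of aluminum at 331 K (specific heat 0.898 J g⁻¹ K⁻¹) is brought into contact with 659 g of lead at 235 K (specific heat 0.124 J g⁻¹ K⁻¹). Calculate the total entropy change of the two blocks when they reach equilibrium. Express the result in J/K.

Energy balance: T_f = (m₁c₁T₁ + m₂c₂T₂)/(m₁c₁ + m₂c₂) = 318.39 K.
ΔS₁ = m₁c₁ ln(T_f/T₁) = 540.596 × ln(318.39/331) = -20.99 J/K.
ΔS₂ = m₂c₂ ln(T_f/T₂) = 81.716 × ln(318.39/235) = 24.82 J/K.
ΔS_total = -20.99 + 24.82 = 3.83 J/K.

ΔS_total = 3.83 J/K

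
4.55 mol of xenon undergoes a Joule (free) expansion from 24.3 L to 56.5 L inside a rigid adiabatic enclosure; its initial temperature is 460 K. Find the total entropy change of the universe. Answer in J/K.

No heat is exchanged and no work is done, so the ideal-gas temperature stays constant.
Entropy is a state function; using a reversible isothermal path, ΔS_gas = nR ln(V₂/V₁) = 4.55 × 8.314 × ln(56.5/24.3) = 31.9 J/K.
The insulated surroundings exchange no heat, so ΔS_surr = 0 and ΔS_universe = ΔS_gas.

ΔS_universe = 31.9 J/K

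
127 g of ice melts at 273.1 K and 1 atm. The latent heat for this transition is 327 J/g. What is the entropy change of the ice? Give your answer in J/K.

Heat absorbed by the substance: Q = mL = 127 × 327 = 41529 J.
At constant T, ΔS = Q_rev/T = 41529 / 273.1 = 152 J/K.

ΔS = 152 J/K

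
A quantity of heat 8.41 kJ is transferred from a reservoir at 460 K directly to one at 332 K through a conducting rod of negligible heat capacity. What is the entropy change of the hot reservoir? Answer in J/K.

ΔS_hot = -18.3 J/K

The hot reservoir loses heat Q, so ΔS_hot = −Q/T_H = −8410/460 = -18.3 J/K.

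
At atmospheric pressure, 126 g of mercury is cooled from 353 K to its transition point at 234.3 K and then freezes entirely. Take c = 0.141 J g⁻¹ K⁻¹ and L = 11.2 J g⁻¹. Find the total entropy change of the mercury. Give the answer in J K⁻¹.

ΔS = -13.3 J/K

Cooling step: ΔS₁ = m c ln(T_tr/T_i) = 126 × 0.141 × ln(234.3/353) = -7.282 J/K.
Phase change: ΔS₂ = −mL/T_tr = −126 × 11.2 / 234.3 = -6.023 J/K.
ΔS_total = (-7.282) + (-6.023) = -13.3 J/K.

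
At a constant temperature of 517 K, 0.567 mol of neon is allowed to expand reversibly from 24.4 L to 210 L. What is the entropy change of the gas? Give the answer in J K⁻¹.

For an isothermal ideal gas ΔS_gas = nR ln(V₂/V₁) = 0.567 × 8.314 × ln(210/24.4) = 10.1 J/K.

ΔS_gas = 10.1 J/K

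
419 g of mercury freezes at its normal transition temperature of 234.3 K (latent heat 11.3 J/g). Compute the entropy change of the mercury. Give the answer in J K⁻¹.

ΔS = -20.2 J/K

Heat released by the substance: Q = −mL = −419 × 11.3 = −4734.7 J.
At constant T, ΔS = Q_rev/T = −4734.7 / 234.3 = -20.2 J/K.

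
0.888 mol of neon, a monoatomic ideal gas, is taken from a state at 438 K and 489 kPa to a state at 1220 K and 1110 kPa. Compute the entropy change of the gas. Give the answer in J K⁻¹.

ΔS = nC_p ln(T₂/T₁) − nR ln(P₂/P₁), with C_p = 5R/2 = 20.79 J mol⁻¹ K⁻¹ for a monoatomic ideal gas.
ΔS = 0.888 × [20.79 × ln(1220/438) − 8.314 × ln(1110/489)] = 12.9 J/K.

ΔS = 12.9 J/K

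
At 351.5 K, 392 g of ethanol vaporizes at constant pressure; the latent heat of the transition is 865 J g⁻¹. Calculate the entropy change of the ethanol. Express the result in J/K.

Heat absorbed by the substance: Q = mL = 392 × 865 = 339080 J.
At constant T, ΔS = Q_rev/T = 339080 / 351.5 = 965 J/K.

ΔS = 965 J/K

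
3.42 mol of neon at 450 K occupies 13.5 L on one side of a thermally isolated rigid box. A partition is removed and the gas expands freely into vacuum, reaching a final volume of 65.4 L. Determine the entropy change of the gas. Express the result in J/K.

No heat is exchanged and no work is done, so the ideal-gas temperature stays constant.
Entropy is a state function; using a reversible isothermal path, ΔS_gas = nR ln(V₂/V₁) = 3.42 × 8.314 × ln(65.4/13.5) = 44.9 J/K.

ΔS_gas = 44.9 J/K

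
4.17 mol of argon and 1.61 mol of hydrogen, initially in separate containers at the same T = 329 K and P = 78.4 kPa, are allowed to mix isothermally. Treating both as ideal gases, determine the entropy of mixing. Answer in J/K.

Mole fractions: x_A = 4.17/5.78 = 0.721, x_B = 0.279.
ΔS_mix = −R(n_A ln x_A + n_B ln x_B) = −8.314 × (4.17 ln 0.721 + 1.61 ln 0.279) = 28.4 J/K.

ΔS_mix = 28.4 J/K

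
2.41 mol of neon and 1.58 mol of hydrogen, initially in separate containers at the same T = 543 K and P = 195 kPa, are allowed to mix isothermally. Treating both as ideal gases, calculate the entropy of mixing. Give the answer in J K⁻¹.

ΔS_mix = 22.3 J/K

Mole fractions: x_A = 2.41/3.99 = 0.604, x_B = 0.396.
ΔS_mix = −R(n_A ln x_A + n_B ln x_B) = −8.314 × (2.41 ln 0.604 + 1.58 ln 0.396) = 22.3 J/K.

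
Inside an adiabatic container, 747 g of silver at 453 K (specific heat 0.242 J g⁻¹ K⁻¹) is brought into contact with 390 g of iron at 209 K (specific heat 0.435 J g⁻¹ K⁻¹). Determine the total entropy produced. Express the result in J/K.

Energy balance: T_f = (m₁c₁T₁ + m₂c₂T₂)/(m₁c₁ + m₂c₂) = 334.87 K.
ΔS₁ = m₁c₁ ln(T_f/T₁) = 180.774 × ln(334.87/453) = -54.62 J/K.
ΔS₂ = m₂c₂ ln(T_f/T₂) = 169.65 × ln(334.87/209) = 79.98 J/K.
ΔS_total = -54.62 + 79.98 = 25.4 J/K.

ΔS_total = 25.4 J/K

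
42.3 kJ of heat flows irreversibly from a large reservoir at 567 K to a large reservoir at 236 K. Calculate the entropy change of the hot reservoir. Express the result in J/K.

The hot reservoir loses heat Q, so ΔS_hot = −Q/T_H = −42300/567 = -74.6 J/K.

ΔS_hot = -74.6 J/K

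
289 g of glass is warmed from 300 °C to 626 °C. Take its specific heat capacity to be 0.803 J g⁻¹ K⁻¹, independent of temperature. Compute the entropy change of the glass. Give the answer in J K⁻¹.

ΔS = 105 J/K

In kelvin: T₁ = 573.15 K, T₂ = 899.15 K. ΔS = ∫dQ_rev/T = m c ln(T₂/T₁) = 289 × 0.803 × ln(899.15/573.15) = 105 J/K.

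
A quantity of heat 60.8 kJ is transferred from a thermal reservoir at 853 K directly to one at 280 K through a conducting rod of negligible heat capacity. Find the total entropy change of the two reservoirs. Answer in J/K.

ΔS_hot = −Q/T_H = −60800/853 = -71.28 J/K and ΔS_cold = +Q/T_C = 60800/280 = 217.1 J/K.
ΔS_total = -71.28 + 217.1 = 146 J/K, positive as the second law requires.

ΔS_total = 146 J/K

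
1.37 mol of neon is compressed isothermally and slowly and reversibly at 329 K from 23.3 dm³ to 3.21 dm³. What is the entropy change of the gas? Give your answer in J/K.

For an isothermal ideal gas ΔS_gas = nR ln(V₂/V₁) = 1.37 × 8.314 × ln(3.21/23.3) = -22.6 J/K.

ΔS_gas = -22.6 J/K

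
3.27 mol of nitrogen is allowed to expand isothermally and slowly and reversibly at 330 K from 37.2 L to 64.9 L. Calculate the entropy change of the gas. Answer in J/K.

ΔS_gas = 15.1 J/K

For an isothermal ideal gas ΔS_gas = nR ln(V₂/V₁) = 3.27 × 8.314 × ln(64.9/37.2) = 15.1 J/K.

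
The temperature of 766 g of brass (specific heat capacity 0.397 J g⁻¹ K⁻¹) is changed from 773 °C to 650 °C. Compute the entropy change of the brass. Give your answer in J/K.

In kelvin: T₁ = 1046.15 K, T₂ = 923.15 K. ΔS = ∫dQ_rev/T = m c ln(T₂/T₁) = 766 × 0.397 × ln(923.15/1046.15) = -38 J/K.

ΔS = -38 J/K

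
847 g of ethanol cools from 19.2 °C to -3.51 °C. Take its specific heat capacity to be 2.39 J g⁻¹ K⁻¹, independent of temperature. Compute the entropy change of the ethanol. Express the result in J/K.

ΔS = -164 J/K

In kelvin: T₁ = 292.35 K, T₂ = 269.64 K. ΔS = ∫dQ_rev/T = m c ln(T₂/T₁) = 847 × 2.39 × ln(269.64/292.35) = -164 J/K.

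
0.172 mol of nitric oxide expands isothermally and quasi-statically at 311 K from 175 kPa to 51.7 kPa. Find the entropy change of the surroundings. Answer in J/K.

For an isothermal ideal gas ΔS_gas = nR ln(P₁/P₂) = 0.172 × 8.314 × ln(175/51.7) = 1.74 J/K.
The process is reversible, so ΔS_surr = −ΔS_gas = -1.74 J/K and ΔS_universe = 0.

ΔS_surr = -1.74 J/K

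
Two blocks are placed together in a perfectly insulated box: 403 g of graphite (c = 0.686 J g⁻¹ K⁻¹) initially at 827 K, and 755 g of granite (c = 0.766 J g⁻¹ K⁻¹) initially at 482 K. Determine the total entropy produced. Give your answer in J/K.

ΔS_total = 28.7 J/K

Energy balance: T_f = (m₁c₁T₁ + m₂c₂T₂)/(m₁c₁ + m₂c₂) = 593.58 K.
ΔS₁ = m₁c₁ ln(T_f/T₁) = 276.458 × ln(593.58/827) = -91.68 J/K.
ΔS₂ = m₂c₂ ln(T_f/T₂) = 578.33 × ln(593.58/482) = 120.4 J/K.
ΔS_total = -91.68 + 120.4 = 28.7 J/K.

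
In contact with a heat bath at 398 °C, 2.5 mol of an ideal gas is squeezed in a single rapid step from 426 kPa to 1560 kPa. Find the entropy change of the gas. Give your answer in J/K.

Entropy is a state function, so ΔS_gas depends only on the end states.
For an isothermal ideal gas ΔS_gas = nR ln(P₁/P₂) = 2.5 × 8.314 × ln(426/1560) = -27 J/K.

ΔS_gas = -27 J/K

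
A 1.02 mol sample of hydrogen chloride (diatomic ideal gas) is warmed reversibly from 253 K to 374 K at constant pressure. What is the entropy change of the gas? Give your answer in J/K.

At constant pressure, ΔS = nC_p ln(T₂/T₁) with C_p = 7R/2 = 29.1 J mol⁻¹ K⁻¹.
ΔS = 1.02 × 29.1 × ln(374/253) = 11.6 J/K.

ΔS = 11.6 J/K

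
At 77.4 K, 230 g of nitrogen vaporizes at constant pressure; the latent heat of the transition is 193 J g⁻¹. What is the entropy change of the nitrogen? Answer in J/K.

Heat absorbed by the substance: Q = mL = 230 × 193 = 44390 J.
At constant T, ΔS = Q_rev/T = 44390 / 77.4 = 574 J/K.

ΔS = 574 J/K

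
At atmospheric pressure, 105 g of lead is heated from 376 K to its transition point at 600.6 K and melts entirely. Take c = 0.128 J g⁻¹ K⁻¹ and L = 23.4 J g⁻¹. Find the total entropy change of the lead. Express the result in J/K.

Warming step: ΔS₁ = m c ln(T_tr/T_i) = 105 × 0.128 × ln(600.6/376) = 6.294 J/K.
Phase change: ΔS₂ = +mL/T_tr = 105 × 23.4 / 600.6 = 4.091 J/K.
ΔS_total = (6.294) + (4.091) = 10.4 J/K.

ΔS = 10.4 J/K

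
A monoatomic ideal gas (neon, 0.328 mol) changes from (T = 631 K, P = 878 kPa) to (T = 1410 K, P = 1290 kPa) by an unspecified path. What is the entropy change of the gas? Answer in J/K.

ΔS = nC_p ln(T₂/T₁) − nR ln(P₂/P₁), with C_p = 5R/2 = 20.79 J mol⁻¹ K⁻¹ for a monoatomic ideal gas.
ΔS = 0.328 × [20.79 × ln(1410/631) − 8.314 × ln(1290/878)] = 4.43 J/K.

ΔS = 4.43 J/K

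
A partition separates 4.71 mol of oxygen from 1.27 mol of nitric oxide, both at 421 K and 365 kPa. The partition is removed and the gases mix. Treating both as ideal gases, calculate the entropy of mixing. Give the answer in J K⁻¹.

Mole fractions: x_A = 4.71/5.98 = 0.788, x_B = 0.212.
ΔS_mix = −R(n_A ln x_A + n_B ln x_B) = −8.314 × (4.71 ln 0.788 + 1.27 ln 0.212) = 25.7 J/K.

ΔS_mix = 25.7 J/K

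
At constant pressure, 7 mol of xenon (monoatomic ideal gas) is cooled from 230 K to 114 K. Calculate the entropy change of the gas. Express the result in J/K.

At constant pressure, ΔS = nC_p ln(T₂/T₁) with C_p = 5R/2 = 20.79 J mol⁻¹ K⁻¹.
ΔS = 7 × 20.79 × ln(114/230) = -102 J/K.

ΔS = -102 J/K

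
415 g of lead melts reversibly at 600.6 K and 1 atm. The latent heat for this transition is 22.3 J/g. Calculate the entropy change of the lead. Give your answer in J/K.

ΔS = 15.4 J/K

Heat absorbed by the substance: Q = mL = 415 × 22.3 = 9254.5 J.
At constant T, ΔS = Q_rev/T = 9254.5 / 600.6 = 15.4 J/K.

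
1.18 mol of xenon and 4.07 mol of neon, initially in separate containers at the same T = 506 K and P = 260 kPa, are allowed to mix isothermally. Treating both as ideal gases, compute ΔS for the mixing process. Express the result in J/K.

Mole fractions: x_A = 1.18/5.25 = 0.225, x_B = 0.775.
ΔS_mix = −R(n_A ln x_A + n_B ln x_B) = −8.314 × (1.18 ln 0.225 + 4.07 ln 0.775) = 23.3 J/K.

ΔS_mix = 23.3 J/K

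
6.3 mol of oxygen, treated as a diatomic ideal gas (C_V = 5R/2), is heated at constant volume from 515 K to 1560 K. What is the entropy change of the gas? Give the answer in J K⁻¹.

ΔS = 145 J/K

At constant volume, ΔS = nC_V ln(T₂/T₁) with C_V = 5R/2 = 20.79 J mol⁻¹ K⁻¹.
ΔS = 6.3 × 20.79 × ln(1560/515) = 145 J/K.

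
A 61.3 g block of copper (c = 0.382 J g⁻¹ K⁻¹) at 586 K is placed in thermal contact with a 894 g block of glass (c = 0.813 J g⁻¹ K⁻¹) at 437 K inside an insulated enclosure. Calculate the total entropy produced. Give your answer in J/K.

ΔS_total = 1.07 J/K

Energy balance: T_f = (m₁c₁T₁ + m₂c₂T₂)/(m₁c₁ + m₂c₂) = 441.65 K.
ΔS₁ = m₁c₁ ln(T_f/T₁) = 23.4166 × ln(441.65/586) = -6.622 J/K.
ΔS₂ = m₂c₂ ln(T_f/T₂) = 726.822 × ln(441.65/437) = 7.694 J/K.
ΔS_total = -6.622 + 7.694 = 1.07 J/K.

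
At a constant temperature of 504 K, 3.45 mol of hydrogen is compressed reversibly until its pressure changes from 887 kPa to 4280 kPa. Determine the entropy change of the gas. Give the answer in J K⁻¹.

ΔS_gas = -45.1 J/K

For an isothermal ideal gas ΔS_gas = nR ln(P₁/P₂) = 3.45 × 8.314 × ln(887/4280) = -45.1 J/K.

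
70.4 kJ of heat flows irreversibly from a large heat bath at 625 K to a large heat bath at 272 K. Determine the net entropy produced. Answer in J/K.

ΔS_total = 146 J/K

ΔS_hot = −Q/T_H = −70400/625 = -112.6 J/K and ΔS_cold = +Q/T_C = 70400/272 = 258.8 J/K.
ΔS_total = -112.6 + 258.8 = 146 J/K, positive as the second law requires.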